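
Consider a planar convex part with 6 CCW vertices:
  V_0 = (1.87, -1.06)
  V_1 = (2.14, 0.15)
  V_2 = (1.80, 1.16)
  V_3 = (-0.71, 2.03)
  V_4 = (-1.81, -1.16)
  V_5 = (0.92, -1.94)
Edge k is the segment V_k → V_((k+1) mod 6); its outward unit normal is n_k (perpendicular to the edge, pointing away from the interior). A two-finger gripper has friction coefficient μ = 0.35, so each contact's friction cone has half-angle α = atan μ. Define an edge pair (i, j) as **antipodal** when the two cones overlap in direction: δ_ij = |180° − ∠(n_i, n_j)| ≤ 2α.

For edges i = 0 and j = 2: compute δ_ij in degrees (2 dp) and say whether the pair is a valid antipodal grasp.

δ = 96.54°, invalid

α = atan 0.35 = 19.29°;  2α = 38.58°
edge 0: e_0 = (+0.27, +1.21);  n_0 = (+0.9760, -0.2178)
edge 2: e_2 = (-2.51, +0.87);  n_2 = (+0.3275, +0.9449)
∠(n_0, n_2) = 83.46°
δ = |180° − 83.46°| = 96.54°
96.54° > 2α = 38.58°  →  invalid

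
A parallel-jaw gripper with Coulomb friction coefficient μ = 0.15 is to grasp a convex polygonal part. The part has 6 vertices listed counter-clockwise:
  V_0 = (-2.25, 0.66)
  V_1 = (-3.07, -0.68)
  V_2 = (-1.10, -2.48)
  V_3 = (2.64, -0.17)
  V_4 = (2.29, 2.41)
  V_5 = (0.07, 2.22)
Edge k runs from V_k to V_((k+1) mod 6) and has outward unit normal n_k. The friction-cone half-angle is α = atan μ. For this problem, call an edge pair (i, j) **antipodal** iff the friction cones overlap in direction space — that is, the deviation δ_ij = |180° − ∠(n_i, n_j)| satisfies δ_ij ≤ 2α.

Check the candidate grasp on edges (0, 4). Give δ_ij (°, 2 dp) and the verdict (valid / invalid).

α = atan 0.15 = 8.53°;  2α = 17.06°
edge 0: e_0 = (-0.82, -1.34);  n_0 = (-0.8530, +0.5220)
edge 4: e_4 = (-2.22, -0.19);  n_4 = (-0.0853, +0.9964)
∠(n_0, n_4) = 53.64°
δ = |180° − 53.64°| = 126.36°
126.36° > 2α = 17.06°  →  invalid

δ = 126.36°, invalid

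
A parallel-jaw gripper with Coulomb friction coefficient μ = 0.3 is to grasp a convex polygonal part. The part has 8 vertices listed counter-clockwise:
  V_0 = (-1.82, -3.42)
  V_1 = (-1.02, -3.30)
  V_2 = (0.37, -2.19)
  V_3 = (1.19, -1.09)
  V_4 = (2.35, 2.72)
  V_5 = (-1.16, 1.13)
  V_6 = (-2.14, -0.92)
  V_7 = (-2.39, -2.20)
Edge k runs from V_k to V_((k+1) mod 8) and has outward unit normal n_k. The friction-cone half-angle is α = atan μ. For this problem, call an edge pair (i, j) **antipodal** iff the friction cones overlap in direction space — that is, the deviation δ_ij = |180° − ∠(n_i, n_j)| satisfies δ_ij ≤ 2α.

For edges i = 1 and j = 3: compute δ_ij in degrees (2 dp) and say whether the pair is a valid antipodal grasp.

δ = 145.54°, invalid

α = atan 0.3 = 16.70°;  2α = 33.40°
edge 1: e_1 = (+1.39, +1.11);  n_1 = (+0.6240, -0.7814)
edge 3: e_3 = (+1.16, +3.81);  n_3 = (+0.9566, -0.2913)
∠(n_1, n_3) = 34.46°
δ = |180° − 34.46°| = 145.54°
145.54° > 2α = 33.40°  →  invalid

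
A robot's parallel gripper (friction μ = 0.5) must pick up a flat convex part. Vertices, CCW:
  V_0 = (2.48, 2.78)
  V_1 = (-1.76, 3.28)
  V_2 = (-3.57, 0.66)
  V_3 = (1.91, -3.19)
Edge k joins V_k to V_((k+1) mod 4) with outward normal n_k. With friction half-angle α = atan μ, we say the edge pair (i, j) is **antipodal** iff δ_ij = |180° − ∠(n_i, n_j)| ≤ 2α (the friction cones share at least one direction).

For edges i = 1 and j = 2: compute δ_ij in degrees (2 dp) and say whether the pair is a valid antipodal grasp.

α = atan 0.5 = 26.57°;  2α = 53.13°
edge 1: e_1 = (-1.81, -2.62);  n_1 = (-0.8228, +0.5684)
edge 2: e_2 = (+5.48, -3.85);  n_2 = (-0.5749, -0.8182)
∠(n_1, n_2) = 89.55°
δ = |180° − 89.55°| = 90.45°
90.45° > 2α = 53.13°  →  invalid

δ = 90.45°, invalid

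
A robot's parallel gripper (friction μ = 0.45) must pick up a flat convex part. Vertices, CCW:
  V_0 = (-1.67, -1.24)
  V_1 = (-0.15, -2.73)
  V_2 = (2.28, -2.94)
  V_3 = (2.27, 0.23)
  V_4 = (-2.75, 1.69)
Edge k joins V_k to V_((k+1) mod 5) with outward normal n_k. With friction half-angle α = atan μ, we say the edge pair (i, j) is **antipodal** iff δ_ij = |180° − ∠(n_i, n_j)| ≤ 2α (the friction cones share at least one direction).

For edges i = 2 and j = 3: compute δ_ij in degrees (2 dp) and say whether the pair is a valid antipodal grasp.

δ = 106.40°, invalid

α = atan 0.45 = 24.23°;  2α = 48.46°
edge 2: e_2 = (-0.01, +3.17);  n_2 = (+1.0000, +0.0032)
edge 3: e_3 = (-5.02, +1.46);  n_3 = (+0.2793, +0.9602)
∠(n_2, n_3) = 73.60°
δ = |180° − 73.60°| = 106.40°
106.40° > 2α = 48.46°  →  invalid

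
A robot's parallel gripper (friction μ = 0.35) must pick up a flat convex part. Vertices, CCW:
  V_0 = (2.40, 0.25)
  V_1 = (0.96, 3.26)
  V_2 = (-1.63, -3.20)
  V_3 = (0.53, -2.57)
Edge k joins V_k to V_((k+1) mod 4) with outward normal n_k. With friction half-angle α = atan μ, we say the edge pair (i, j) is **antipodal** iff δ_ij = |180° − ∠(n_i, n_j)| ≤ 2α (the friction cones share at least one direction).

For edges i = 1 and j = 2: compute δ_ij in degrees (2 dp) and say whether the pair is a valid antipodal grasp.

δ = 51.89°, invalid

α = atan 0.35 = 19.29°;  2α = 38.58°
edge 1: e_1 = (-2.59, -6.46);  n_1 = (-0.9282, +0.3721)
edge 2: e_2 = (+2.16, +0.63);  n_2 = (+0.2800, -0.9600)
∠(n_1, n_2) = 128.11°
δ = |180° − 128.11°| = 51.89°
51.89° > 2α = 38.58°  →  invalid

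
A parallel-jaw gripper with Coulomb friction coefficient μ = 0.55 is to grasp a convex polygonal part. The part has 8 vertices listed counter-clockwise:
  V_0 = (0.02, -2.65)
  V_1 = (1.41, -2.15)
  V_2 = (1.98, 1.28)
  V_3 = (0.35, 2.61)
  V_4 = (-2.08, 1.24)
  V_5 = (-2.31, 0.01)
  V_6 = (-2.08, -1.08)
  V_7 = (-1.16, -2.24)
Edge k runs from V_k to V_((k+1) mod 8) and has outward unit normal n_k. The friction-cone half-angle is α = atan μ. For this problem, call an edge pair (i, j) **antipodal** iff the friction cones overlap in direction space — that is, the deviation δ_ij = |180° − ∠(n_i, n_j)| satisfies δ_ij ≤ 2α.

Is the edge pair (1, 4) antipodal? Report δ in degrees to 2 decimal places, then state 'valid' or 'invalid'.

α = atan 0.55 = 28.81°;  2α = 57.62°
edge 1: e_1 = (+0.57, +3.43);  n_1 = (+0.9865, -0.1639)
edge 4: e_4 = (-0.23, -1.23);  n_4 = (-0.9830, +0.1838)
∠(n_1, n_4) = 178.84°
δ = |180° − 178.84°| = 1.16°
1.16° ≤ 2α = 57.62°  →  valid

δ = 1.16°, valid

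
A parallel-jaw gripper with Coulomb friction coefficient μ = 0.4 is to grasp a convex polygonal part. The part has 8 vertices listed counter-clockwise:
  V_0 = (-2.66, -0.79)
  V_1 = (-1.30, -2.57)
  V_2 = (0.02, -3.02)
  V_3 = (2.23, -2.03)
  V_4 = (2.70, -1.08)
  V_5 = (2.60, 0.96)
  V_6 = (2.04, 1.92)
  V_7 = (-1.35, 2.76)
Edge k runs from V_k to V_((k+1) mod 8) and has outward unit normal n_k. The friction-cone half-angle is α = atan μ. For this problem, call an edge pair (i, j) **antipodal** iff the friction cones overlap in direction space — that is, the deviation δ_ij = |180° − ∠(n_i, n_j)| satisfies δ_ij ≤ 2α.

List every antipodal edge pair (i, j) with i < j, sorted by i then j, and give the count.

count = 8; pairs: (0,4), (0,5), (0,6), (1,5), (1,6), (2,6), (3,7), (4,7)

α = atan 0.4 = 21.80°;  2α = 43.60°
n_0 = (-0.7946, -0.6071)
n_1 = (-0.3227, -0.9465)
n_2 = (+0.4088, -0.9126)
n_3 = (+0.8963, -0.4434)
n_4 = (+0.9988, +0.0490)
n_5 = (+0.8638, +0.5039)
n_6 = (+0.2405, +0.9706)
n_7 = (-0.9382, +0.3462)
  (0,1): δ = 146.21°  ·
  (0,2): δ = 103.25°  ·
  (0,3): δ = 63.70°  ·
  (0,4): δ = 34.58°  ✓
  (0,5): δ = 7.13°  ✓
  (0,6): δ = 38.70°  ✓
  (0,7): δ = 122.36°  ·
  (1,2): δ = 137.04°  ·
  (1,3): δ = 97.50°  ·
  (1,4): δ = 68.37°  ·
  (1,5): δ = 40.92°  ✓
  (1,6): δ = 4.91°  ✓
  (1,7): δ = 88.57°  ·
  (2,3): δ = 140.45°  ·
  (2,4): δ = 111.32°  ·
  (2,5): δ = 83.87°  ·
  (2,6): δ = 38.05°  ✓
  (2,7): δ = 45.61°  ·
  (3,4): δ = 150.87°  ·
  (3,5): δ = 123.42°  ·
  (3,6): δ = 77.59°  ·
  (3,7): δ = 6.07°  ✓
  (4,5): δ = 152.55°  ·
  (4,6): δ = 106.72°  ·
  (4,7): δ = 23.06°  ✓
  (5,6): δ = 134.17°  ·
  (5,7): δ = 50.51°  ·
  (6,7): δ = 96.34°  ·
antipodal pairs: 8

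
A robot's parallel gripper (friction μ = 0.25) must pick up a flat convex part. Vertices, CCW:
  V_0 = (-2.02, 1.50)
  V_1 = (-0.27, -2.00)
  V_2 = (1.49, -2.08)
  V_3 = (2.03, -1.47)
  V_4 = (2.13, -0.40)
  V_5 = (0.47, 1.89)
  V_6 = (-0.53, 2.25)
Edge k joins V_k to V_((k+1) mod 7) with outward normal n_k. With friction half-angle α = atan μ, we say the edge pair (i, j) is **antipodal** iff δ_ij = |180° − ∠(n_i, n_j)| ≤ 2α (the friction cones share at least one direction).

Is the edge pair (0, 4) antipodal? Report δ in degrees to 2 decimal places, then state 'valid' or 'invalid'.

δ = 9.37°, valid

α = atan 0.25 = 14.04°;  2α = 28.07°
edge 0: e_0 = (+1.75, -3.50);  n_0 = (-0.8944, -0.4472)
edge 4: e_4 = (-1.66, +2.29);  n_4 = (+0.8097, +0.5869)
∠(n_0, n_4) = 170.63°
δ = |180° − 170.63°| = 9.37°
9.37° ≤ 2α = 28.07°  →  valid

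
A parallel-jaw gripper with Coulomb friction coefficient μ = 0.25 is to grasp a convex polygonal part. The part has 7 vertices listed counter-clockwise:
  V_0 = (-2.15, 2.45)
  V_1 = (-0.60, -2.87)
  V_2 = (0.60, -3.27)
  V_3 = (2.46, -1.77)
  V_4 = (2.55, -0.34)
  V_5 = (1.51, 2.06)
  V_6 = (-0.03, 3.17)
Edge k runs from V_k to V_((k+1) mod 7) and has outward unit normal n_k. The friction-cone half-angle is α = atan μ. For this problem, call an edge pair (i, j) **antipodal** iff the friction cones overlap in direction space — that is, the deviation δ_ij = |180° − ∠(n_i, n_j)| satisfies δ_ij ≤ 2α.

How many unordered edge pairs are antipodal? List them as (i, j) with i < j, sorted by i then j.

α = atan 0.25 = 14.04°;  2α = 28.07°
n_0 = (-0.9601, -0.2797)
n_1 = (-0.3162, -0.9487)
n_2 = (+0.6278, -0.7784)
n_3 = (+0.9980, -0.0628)
n_4 = (+0.9176, +0.3976)
n_5 = (+0.5847, +0.8112)
n_6 = (-0.3216, +0.9469)
  (0,1): δ = 124.68°  ·
  (0,2): δ = 67.36°  ·
  (0,3): δ = 19.84°  ✓
  (0,4): δ = 7.19°  ✓
  (0,5): δ = 37.97°  ·
  (0,6): δ = 92.51°  ·
  (1,2): δ = 122.68°  ·
  (1,3): δ = 75.17°  ·
  (1,4): δ = 48.14°  ·
  (1,5): δ = 17.35°  ✓
  (1,6): δ = 37.19°  ·
  (2,3): δ = 132.49°  ·
  (2,4): δ = 105.46°  ·
  (2,5): δ = 74.67°  ·
  (2,6): δ = 20.13°  ✓
  (3,4): δ = 152.97°  ·
  (3,5): δ = 122.18°  ·
  (3,6): δ = 67.64°  ·
  (4,5): δ = 149.21°  ·
  (4,6): δ = 94.67°  ·
  (5,6): δ = 125.46°  ·
antipodal pairs: 4

count = 4; pairs: (0,3), (0,4), (1,5), (2,6)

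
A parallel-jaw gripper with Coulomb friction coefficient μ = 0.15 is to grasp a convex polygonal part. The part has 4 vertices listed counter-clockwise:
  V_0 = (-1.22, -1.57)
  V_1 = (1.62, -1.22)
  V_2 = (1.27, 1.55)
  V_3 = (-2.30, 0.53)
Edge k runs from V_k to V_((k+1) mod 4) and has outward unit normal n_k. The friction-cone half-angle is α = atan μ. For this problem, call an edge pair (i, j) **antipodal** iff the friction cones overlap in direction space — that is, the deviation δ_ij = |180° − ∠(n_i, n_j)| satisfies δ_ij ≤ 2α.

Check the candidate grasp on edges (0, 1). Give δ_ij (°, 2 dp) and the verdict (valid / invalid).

α = atan 0.15 = 8.53°;  2α = 17.06°
edge 0: e_0 = (+2.84, +0.35);  n_0 = (+0.1223, -0.9925)
edge 1: e_1 = (-0.35, +2.77);  n_1 = (+0.9921, +0.1254)
∠(n_0, n_1) = 90.18°
δ = |180° − 90.18°| = 89.82°
89.82° > 2α = 17.06°  →  invalid

δ = 89.82°, invalid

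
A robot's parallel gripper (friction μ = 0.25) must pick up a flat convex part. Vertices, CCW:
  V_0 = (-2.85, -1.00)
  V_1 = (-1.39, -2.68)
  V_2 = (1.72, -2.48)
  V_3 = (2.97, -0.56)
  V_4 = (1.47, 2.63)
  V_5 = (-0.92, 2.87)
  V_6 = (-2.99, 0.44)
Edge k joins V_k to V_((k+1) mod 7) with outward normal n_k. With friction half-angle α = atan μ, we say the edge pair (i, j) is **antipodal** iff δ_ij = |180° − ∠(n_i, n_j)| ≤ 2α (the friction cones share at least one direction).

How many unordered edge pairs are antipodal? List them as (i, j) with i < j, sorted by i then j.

count = 4; pairs: (0,3), (1,4), (2,5), (3,6)

α = atan 0.25 = 14.04°;  2α = 28.07°
n_0 = (-0.7548, -0.6560)
n_1 = (+0.0642, -0.9979)
n_2 = (+0.8380, -0.5456)
n_3 = (+0.9049, +0.4255)
n_4 = (+0.0999, +0.9950)
n_5 = (-0.7612, +0.6485)
n_6 = (-0.9953, -0.0968)
  (0,1): δ = 127.31°  ·
  (0,2): δ = 74.06°  ·
  (0,3): δ = 15.81°  ✓
  (0,4): δ = 43.27°  ·
  (0,5): δ = 98.58°  ·
  (0,6): δ = 144.56°  ·
  (1,2): δ = 126.75°  ·
  (1,3): δ = 68.50°  ·
  (1,4): δ = 9.41°  ✓
  (1,5): δ = 45.89°  ·
  (1,6): δ = 91.87°  ·
  (2,3): δ = 121.75°  ·
  (2,4): δ = 62.67°  ·
  (2,5): δ = 7.36°  ✓
  (2,6): δ = 38.62°  ·
  (3,4): δ = 120.92°  ·
  (3,5): δ = 65.61°  ·
  (3,6): δ = 19.63°  ✓
  (4,5): δ = 124.69°  ·
  (4,6): δ = 78.71°  ·
  (5,6): δ = 134.02°  ·
antipodal pairs: 4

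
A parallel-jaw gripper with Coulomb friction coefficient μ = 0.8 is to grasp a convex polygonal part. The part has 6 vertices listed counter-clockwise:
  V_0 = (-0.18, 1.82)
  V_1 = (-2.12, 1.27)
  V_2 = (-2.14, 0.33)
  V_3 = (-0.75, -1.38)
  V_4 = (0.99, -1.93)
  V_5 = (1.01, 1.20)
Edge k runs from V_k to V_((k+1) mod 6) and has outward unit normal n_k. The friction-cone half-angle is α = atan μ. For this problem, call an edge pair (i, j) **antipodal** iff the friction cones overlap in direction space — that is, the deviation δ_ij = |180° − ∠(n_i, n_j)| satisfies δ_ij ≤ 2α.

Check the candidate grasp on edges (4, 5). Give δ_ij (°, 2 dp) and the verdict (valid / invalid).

α = atan 0.8 = 38.66°;  2α = 77.32°
edge 4: e_4 = (+0.02, +3.13);  n_4 = (+1.0000, -0.0064)
edge 5: e_5 = (-1.19, +0.62);  n_5 = (+0.4621, +0.8869)
∠(n_4, n_5) = 62.85°
δ = |180° − 62.85°| = 117.15°
117.15° > 2α = 77.32°  →  invalid

δ = 117.15°, invalid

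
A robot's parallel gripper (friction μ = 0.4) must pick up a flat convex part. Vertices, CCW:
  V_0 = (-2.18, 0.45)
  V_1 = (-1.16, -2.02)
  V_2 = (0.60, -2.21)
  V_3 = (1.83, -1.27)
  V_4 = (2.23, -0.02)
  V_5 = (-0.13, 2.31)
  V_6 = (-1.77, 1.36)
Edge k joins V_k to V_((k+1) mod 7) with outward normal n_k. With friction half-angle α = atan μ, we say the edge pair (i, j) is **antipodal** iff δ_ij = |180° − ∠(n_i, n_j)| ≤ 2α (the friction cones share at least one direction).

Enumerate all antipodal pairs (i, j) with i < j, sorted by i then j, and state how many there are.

α = atan 0.4 = 21.80°;  2α = 43.60°
n_0 = (-0.9243, -0.3817)
n_1 = (-0.1073, -0.9942)
n_2 = (+0.6072, -0.7945)
n_3 = (+0.9524, -0.3048)
n_4 = (+0.7026, +0.7116)
n_5 = (-0.5012, +0.8653)
n_6 = (-0.9117, +0.4108)
  (0,1): δ = 118.60°  ·
  (0,2): δ = 75.05°  ·
  (0,3): δ = 40.18°  ✓
  (0,4): δ = 22.93°  ✓
  (0,5): δ = 97.64°  ·
  (0,6): δ = 133.31°  ·
  (1,2): δ = 136.45°  ·
  (1,3): δ = 101.58°  ·
  (1,4): δ = 38.47°  ✓
  (1,5): δ = 36.24°  ✓
  (1,6): δ = 71.91°  ·
  (2,3): δ = 145.13°  ·
  (2,4): δ = 82.02°  ·
  (2,5): δ = 7.31°  ✓
  (2,6): δ = 28.36°  ✓
  (3,4): δ = 116.89°  ·
  (3,5): δ = 42.17°  ✓
  (3,6): δ = 6.51°  ✓
  (4,5): δ = 105.28°  ·
  (4,6): δ = 69.62°  ·
  (5,6): δ = 144.34°  ·
antipodal pairs: 8

count = 8; pairs: (0,3), (0,4), (1,4), (1,5), (2,5), (2,6), (3,5), (3,6)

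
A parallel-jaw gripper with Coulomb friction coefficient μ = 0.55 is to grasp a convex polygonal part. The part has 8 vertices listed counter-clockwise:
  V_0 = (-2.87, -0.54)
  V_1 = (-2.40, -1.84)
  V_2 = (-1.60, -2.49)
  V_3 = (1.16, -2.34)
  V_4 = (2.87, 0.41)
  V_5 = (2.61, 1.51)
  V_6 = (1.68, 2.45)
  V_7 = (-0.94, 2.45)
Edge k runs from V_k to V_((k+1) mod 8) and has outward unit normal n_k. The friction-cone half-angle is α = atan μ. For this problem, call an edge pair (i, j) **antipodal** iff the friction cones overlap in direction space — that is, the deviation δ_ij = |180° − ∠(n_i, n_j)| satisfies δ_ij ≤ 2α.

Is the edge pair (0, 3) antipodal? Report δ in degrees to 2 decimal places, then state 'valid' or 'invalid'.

α = atan 0.55 = 28.81°;  2α = 57.62°
edge 0: e_0 = (+0.47, -1.30);  n_0 = (-0.9404, -0.3400)
edge 3: e_3 = (+1.71, +2.75);  n_3 = (+0.8492, -0.5281)
∠(n_0, n_3) = 128.25°
δ = |180° − 128.25°| = 51.75°
51.75° ≤ 2α = 57.62°  →  valid

δ = 51.75°, valid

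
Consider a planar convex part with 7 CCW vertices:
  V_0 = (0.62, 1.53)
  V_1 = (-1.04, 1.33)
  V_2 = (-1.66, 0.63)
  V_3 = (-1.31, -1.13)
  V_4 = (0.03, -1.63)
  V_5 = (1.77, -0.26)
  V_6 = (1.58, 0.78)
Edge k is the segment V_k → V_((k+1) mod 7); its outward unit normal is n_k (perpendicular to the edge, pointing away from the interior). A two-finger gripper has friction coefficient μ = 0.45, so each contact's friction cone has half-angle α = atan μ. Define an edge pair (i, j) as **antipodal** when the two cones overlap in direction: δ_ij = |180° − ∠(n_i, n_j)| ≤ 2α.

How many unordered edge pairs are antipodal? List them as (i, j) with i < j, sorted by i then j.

count = 6; pairs: (0,3), (0,4), (1,4), (2,5), (2,6), (3,6)

α = atan 0.45 = 24.23°;  2α = 48.46°
n_0 = (-0.1196, +0.9928)
n_1 = (-0.7486, +0.6630)
n_2 = (-0.9808, -0.1950)
n_3 = (-0.3496, -0.9369)
n_4 = (+0.6186, -0.7857)
n_5 = (+0.9837, +0.1797)
n_6 = (+0.6156, +0.7880)
  (0,1): δ = 138.40°  ·
  (0,2): δ = 85.62°  ·
  (0,3): δ = 27.33°  ✓
  (0,4): δ = 31.35°  ✓
  (0,5): δ = 93.48°  ·
  (0,6): δ = 135.13°  ·
  (1,2): δ = 127.22°  ·
  (1,3): δ = 68.93°  ·
  (1,4): δ = 10.25°  ✓
  (1,5): δ = 51.89°  ·
  (1,6): δ = 93.53°  ·
  (2,3): δ = 121.71°  ·
  (2,4): δ = 63.03°  ·
  (2,5): δ = 0.89°  ✓
  (2,6): δ = 40.75°  ✓
  (3,4): δ = 121.32°  ·
  (3,5): δ = 59.18°  ·
  (3,6): δ = 17.54°  ✓
  (4,5): δ = 117.86°  ·
  (4,6): δ = 76.21°  ·
  (5,6): δ = 138.35°  ·
antipodal pairs: 6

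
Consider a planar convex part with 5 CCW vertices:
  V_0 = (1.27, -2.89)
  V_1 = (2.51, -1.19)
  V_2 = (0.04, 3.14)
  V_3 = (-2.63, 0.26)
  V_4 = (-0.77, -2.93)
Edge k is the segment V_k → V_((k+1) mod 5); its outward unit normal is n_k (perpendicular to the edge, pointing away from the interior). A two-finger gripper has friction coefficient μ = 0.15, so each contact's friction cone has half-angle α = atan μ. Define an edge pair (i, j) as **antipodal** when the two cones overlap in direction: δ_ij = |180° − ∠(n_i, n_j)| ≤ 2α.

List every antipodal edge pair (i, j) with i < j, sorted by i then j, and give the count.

α = atan 0.15 = 8.53°;  2α = 17.06°
n_0 = (+0.8079, -0.5893)
n_1 = (+0.8686, +0.4955)
n_2 = (-0.7333, +0.6799)
n_3 = (-0.8639, -0.5037)
n_4 = (+0.0196, -0.9998)
  (0,1): δ = 114.19°  ·
  (0,2): δ = 6.73°  ✓
  (0,3): δ = 66.35°  ·
  (0,4): δ = 127.23°  ·
  (1,2): δ = 72.54°  ·
  (1,3): δ = 0.54°  ✓
  (1,4): δ = 61.42°  ·
  (2,3): δ = 106.92°  ·
  (2,4): δ = 46.04°  ·
  (3,4): δ = 119.12°  ·
antipodal pairs: 2

count = 2; pairs: (0,2), (1,3)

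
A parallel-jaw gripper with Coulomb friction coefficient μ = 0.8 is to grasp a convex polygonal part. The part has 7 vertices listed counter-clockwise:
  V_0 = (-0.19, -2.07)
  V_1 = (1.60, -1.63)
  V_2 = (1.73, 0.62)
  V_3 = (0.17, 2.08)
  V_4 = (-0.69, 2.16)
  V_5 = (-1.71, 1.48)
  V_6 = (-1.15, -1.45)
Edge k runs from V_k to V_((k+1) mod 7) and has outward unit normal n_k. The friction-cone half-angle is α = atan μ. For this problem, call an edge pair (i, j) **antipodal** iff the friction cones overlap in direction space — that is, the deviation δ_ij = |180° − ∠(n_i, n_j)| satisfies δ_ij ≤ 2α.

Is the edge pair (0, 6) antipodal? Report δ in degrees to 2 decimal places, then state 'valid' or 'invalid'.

δ = 133.33°, invalid

α = atan 0.8 = 38.66°;  2α = 77.32°
edge 0: e_0 = (+1.79, +0.44);  n_0 = (+0.2387, -0.9711)
edge 6: e_6 = (+0.96, -0.62);  n_6 = (-0.5425, -0.8400)
∠(n_0, n_6) = 46.67°
δ = |180° − 46.67°| = 133.33°
133.33° > 2α = 77.32°  →  invalid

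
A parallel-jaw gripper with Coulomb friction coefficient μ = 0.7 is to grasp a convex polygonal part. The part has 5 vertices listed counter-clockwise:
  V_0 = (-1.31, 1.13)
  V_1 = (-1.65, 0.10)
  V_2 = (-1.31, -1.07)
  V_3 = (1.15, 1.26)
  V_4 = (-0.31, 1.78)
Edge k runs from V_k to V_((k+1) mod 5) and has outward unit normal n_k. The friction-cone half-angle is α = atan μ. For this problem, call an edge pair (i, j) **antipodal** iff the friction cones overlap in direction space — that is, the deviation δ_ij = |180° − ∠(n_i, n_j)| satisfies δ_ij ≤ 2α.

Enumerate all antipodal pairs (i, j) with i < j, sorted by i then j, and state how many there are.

α = atan 0.7 = 34.99°;  2α = 69.98°
n_0 = (-0.9496, +0.3135)
n_1 = (-0.9603, -0.2791)
n_2 = (+0.6877, -0.7260)
n_3 = (+0.3355, +0.9420)
n_4 = (-0.5450, +0.8384)
  (0,1): δ = 145.53°  ·
  (0,2): δ = 28.29°  ✓
  (0,3): δ = 88.66°  ·
  (0,4): δ = 141.29°  ·
  (1,2): δ = 62.76°  ✓
  (1,3): δ = 54.19°  ✓
  (1,4): δ = 106.82°  ·
  (2,3): δ = 63.05°  ✓
  (2,4): δ = 10.42°  ✓
  (3,4): δ = 127.37°  ·
antipodal pairs: 5

count = 5; pairs: (0,2), (1,2), (1,3), (2,3), (2,4)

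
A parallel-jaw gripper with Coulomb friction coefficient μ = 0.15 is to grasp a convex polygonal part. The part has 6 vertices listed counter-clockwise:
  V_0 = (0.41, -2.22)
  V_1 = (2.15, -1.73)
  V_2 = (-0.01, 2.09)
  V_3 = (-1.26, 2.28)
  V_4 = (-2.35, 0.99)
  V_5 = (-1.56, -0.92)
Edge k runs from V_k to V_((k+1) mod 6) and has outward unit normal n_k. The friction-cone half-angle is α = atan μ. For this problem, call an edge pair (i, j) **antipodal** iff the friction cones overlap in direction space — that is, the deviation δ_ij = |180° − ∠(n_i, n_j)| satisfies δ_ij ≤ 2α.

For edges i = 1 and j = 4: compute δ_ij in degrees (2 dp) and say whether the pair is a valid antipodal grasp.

δ = 7.02°, valid

α = atan 0.15 = 8.53°;  2α = 17.06°
edge 1: e_1 = (-2.16, +3.82);  n_1 = (+0.8705, +0.4922)
edge 4: e_4 = (+0.79, -1.91);  n_4 = (-0.9241, -0.3822)
∠(n_1, n_4) = 172.98°
δ = |180° − 172.98°| = 7.02°
7.02° ≤ 2α = 17.06°  →  valid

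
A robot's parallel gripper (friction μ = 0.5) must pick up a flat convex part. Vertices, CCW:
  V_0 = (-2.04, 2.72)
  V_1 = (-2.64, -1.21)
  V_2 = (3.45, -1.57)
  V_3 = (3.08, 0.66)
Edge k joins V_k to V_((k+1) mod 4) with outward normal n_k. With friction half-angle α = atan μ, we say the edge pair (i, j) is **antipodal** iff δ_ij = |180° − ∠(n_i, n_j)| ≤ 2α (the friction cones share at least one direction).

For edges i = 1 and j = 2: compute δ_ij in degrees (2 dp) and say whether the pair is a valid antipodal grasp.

δ = 77.20°, invalid

α = atan 0.5 = 26.57°;  2α = 53.13°
edge 1: e_1 = (+6.09, -0.36);  n_1 = (-0.0590, -0.9983)
edge 2: e_2 = (-0.37, +2.23);  n_2 = (+0.9865, +0.1637)
∠(n_1, n_2) = 102.80°
δ = |180° − 102.80°| = 77.20°
77.20° > 2α = 53.13°  →  invalid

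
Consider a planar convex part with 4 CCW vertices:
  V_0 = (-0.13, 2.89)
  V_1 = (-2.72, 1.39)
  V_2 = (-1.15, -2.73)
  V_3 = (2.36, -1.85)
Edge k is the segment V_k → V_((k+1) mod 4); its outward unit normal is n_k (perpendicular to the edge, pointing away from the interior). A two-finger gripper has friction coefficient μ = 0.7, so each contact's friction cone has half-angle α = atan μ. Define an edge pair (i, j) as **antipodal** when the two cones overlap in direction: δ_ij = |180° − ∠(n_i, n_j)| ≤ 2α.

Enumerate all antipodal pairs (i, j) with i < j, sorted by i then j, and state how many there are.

α = atan 0.7 = 34.99°;  2α = 69.98°
n_0 = (-0.5012, +0.8654)
n_1 = (-0.9345, -0.3561)
n_2 = (+0.2432, -0.9700)
n_3 = (+0.8853, +0.4651)
  (0,1): δ = 99.22°  ·
  (0,2): δ = 16.00°  ✓
  (0,3): δ = 87.64°  ·
  (1,2): δ = 96.79°  ·
  (1,3): δ = 6.85°  ✓
  (2,3): δ = 76.36°  ·
antipodal pairs: 2

count = 2; pairs: (0,2), (1,3)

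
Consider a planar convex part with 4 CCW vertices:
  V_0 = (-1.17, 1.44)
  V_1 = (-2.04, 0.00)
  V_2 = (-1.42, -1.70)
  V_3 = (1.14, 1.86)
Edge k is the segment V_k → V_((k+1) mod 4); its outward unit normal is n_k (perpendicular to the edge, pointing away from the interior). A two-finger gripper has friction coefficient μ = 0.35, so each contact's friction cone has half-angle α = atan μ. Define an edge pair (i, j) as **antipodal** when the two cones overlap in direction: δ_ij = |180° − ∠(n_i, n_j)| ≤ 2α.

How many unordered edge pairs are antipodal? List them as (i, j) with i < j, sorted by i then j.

count = 1; pairs: (0,2)

α = atan 0.35 = 19.29°;  2α = 38.58°
n_0 = (-0.8559, +0.5171)
n_1 = (-0.9395, -0.3426)
n_2 = (+0.8119, -0.5838)
n_3 = (-0.1789, +0.9839)
  (0,1): δ = 128.82°  ·
  (0,2): δ = 4.58°  ✓
  (0,3): δ = 131.44°  ·
  (1,2): δ = 55.76°  ·
  (1,3): δ = 80.27°  ·
  (2,3): δ = 43.98°  ·
antipodal pairs: 1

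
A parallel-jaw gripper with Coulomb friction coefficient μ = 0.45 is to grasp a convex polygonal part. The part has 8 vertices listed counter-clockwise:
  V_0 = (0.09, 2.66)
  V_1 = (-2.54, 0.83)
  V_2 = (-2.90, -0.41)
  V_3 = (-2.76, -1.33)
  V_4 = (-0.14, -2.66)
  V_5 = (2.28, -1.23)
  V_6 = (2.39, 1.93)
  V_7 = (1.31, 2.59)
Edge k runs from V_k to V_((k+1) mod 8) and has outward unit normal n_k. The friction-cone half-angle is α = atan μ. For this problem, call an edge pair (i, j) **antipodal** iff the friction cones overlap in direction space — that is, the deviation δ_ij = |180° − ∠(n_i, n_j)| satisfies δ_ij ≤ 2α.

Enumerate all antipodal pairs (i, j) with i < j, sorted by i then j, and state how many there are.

α = atan 0.45 = 24.23°;  2α = 48.46°
n_0 = (-0.5712, +0.8208)
n_1 = (-0.9603, +0.2788)
n_2 = (-0.9886, -0.1504)
n_3 = (-0.4527, -0.8917)
n_4 = (+0.5087, -0.8609)
n_5 = (+0.9994, -0.0348)
n_6 = (+0.5215, +0.8533)
n_7 = (+0.0573, +0.9984)
  (0,1): δ = 141.02°  ·
  (0,2): δ = 116.18°  ·
  (0,3): δ = 61.74°  ·
  (0,4): δ = 4.25°  ✓
  (0,5): δ = 53.18°  ·
  (0,6): δ = 113.74°  ·
  (0,7): δ = 141.89°  ·
  (1,2): δ = 155.16°  ·
  (1,3): δ = 100.72°  ·
  (1,4): δ = 43.23°  ✓
  (1,5): δ = 14.20°  ✓
  (1,6): δ = 74.76°  ·
  (1,7): δ = 102.91°  ·
  (2,3): δ = 125.57°  ·
  (2,4): δ = 68.07°  ·
  (2,5): δ = 10.65°  ✓
  (2,6): δ = 49.92°  ·
  (2,7): δ = 78.06°  ·
  (3,4): δ = 122.51°  ·
  (3,5): δ = 65.08°  ·
  (3,6): δ = 4.52°  ✓
  (3,7): δ = 23.63°  ✓
  (4,5): δ = 122.57°  ·
  (4,6): δ = 62.01°  ·
  (4,7): δ = 33.86°  ✓
  (5,6): δ = 119.44°  ·
  (5,7): δ = 91.29°  ·
  (6,7): δ = 151.85°  ·
antipodal pairs: 7

count = 7; pairs: (0,4), (1,4), (1,5), (2,5), (3,6), (3,7), (4,7)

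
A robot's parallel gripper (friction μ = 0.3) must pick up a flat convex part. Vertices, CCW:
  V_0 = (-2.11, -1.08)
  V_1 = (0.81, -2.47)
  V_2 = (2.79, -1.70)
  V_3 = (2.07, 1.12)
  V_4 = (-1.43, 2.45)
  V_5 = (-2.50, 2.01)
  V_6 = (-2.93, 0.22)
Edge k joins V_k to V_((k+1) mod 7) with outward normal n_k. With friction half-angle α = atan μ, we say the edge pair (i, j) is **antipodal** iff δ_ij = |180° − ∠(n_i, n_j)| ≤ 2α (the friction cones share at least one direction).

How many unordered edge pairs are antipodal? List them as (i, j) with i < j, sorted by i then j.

count = 4; pairs: (0,3), (1,4), (2,5), (2,6)

α = atan 0.3 = 16.70°;  2α = 33.40°
n_0 = (-0.4298, -0.9029)
n_1 = (+0.3624, -0.9320)
n_2 = (+0.9689, +0.2474)
n_3 = (+0.3552, +0.9348)
n_4 = (-0.3803, +0.9249)
n_5 = (-0.9723, +0.2336)
n_6 = (-0.8458, -0.5335)
  (0,1): δ = 133.29°  ·
  (0,2): δ = 50.22°  ·
  (0,3): δ = 4.65°  ✓
  (0,4): δ = 47.81°  ·
  (0,5): δ = 101.95°  ·
  (0,6): δ = 147.70°  ·
  (1,2): δ = 96.93°  ·
  (1,3): δ = 42.06°  ·
  (1,4): δ = 1.10°  ✓
  (1,5): δ = 55.24°  ·
  (1,6): δ = 100.99°  ·
  (2,3): δ = 125.13°  ·
  (2,4): δ = 81.97°  ·
  (2,5): δ = 27.83°  ✓
  (2,6): δ = 17.92°  ✓
  (3,4): δ = 136.84°  ·
  (3,5): δ = 82.70°  ·
  (3,6): δ = 36.95°  ·
  (4,5): δ = 125.86°  ·
  (4,6): δ = 80.11°  ·
  (5,6): δ = 134.25°  ·
antipodal pairs: 4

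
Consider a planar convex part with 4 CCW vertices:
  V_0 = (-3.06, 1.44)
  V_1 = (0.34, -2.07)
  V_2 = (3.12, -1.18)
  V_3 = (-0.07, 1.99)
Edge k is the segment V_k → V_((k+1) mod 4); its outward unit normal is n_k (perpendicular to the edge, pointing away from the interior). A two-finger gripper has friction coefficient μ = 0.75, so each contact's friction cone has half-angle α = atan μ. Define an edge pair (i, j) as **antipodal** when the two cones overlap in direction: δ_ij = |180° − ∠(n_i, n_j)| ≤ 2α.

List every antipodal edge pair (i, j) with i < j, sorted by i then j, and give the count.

count = 4; pairs: (0,2), (0,3), (1,2), (1,3)

α = atan 0.75 = 36.87°;  2α = 73.74°
n_0 = (-0.7183, -0.6958)
n_1 = (+0.3049, -0.9524)
n_2 = (+0.7049, +0.7093)
n_3 = (-0.1809, +0.9835)
  (0,1): δ = 116.34°  ·
  (0,2): δ = 1.09°  ✓
  (0,3): δ = 56.33°  ✓
  (1,2): δ = 62.57°  ✓
  (1,3): δ = 7.33°  ✓
  (2,3): δ = 124.76°  ·
antipodal pairs: 4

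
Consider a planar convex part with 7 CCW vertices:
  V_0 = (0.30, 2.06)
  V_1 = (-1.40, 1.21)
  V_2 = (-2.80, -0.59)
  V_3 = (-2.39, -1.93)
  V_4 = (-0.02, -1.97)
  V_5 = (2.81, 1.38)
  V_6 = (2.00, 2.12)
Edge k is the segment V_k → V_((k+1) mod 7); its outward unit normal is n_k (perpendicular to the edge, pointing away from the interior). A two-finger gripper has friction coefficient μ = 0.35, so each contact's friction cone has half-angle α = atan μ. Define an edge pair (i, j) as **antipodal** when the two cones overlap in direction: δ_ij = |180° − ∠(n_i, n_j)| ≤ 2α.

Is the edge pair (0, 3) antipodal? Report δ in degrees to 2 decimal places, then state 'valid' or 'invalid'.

α = atan 0.35 = 19.29°;  2α = 38.58°
edge 0: e_0 = (-1.70, -0.85);  n_0 = (-0.4472, +0.8944)
edge 3: e_3 = (+2.37, -0.04);  n_3 = (-0.0169, -0.9999)
∠(n_0, n_3) = 152.47°
δ = |180° − 152.47°| = 27.53°
27.53° ≤ 2α = 38.58°  →  valid

δ = 27.53°, valid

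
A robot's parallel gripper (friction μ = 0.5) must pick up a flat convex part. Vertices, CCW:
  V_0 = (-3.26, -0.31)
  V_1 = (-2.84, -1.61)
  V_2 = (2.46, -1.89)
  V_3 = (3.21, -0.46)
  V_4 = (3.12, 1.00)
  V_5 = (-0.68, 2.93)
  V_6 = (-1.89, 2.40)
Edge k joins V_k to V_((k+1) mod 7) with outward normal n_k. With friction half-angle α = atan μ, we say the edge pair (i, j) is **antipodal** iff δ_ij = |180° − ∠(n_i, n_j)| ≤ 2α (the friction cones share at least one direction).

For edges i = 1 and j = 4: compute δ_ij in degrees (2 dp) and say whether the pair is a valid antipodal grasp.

δ = 23.90°, valid

α = atan 0.5 = 26.57°;  2α = 53.13°
edge 1: e_1 = (+5.30, -0.28);  n_1 = (-0.0528, -0.9986)
edge 4: e_4 = (-3.80, +1.93);  n_4 = (+0.4528, +0.8916)
∠(n_1, n_4) = 156.10°
δ = |180° − 156.10°| = 23.90°
23.90° ≤ 2α = 53.13°  →  valid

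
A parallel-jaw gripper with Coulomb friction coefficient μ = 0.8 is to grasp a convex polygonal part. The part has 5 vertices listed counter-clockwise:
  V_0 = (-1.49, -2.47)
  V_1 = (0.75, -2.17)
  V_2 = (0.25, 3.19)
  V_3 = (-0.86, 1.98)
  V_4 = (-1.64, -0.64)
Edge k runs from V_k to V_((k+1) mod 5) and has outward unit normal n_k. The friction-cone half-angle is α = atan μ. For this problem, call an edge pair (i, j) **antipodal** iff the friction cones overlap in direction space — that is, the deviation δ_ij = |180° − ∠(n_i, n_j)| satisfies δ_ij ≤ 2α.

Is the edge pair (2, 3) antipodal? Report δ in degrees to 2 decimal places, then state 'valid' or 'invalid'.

α = atan 0.8 = 38.66°;  2α = 77.32°
edge 2: e_2 = (-1.11, -1.21);  n_2 = (-0.7369, +0.6760)
edge 3: e_3 = (-0.78, -2.62);  n_3 = (-0.9584, +0.2853)
∠(n_2, n_3) = 25.95°
δ = |180° − 25.95°| = 154.05°
154.05° > 2α = 77.32°  →  invalid

δ = 154.05°, invalid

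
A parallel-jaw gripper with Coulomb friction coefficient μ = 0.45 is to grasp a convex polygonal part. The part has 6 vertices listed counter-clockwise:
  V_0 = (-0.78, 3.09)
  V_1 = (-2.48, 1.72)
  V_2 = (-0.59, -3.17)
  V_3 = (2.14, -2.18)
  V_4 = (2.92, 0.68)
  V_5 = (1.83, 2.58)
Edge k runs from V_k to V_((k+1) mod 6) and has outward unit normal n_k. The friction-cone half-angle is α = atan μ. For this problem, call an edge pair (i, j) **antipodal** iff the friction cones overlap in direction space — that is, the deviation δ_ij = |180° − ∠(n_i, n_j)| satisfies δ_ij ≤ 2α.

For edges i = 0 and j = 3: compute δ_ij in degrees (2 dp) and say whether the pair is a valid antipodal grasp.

δ = 35.88°, valid

α = atan 0.45 = 24.23°;  2α = 48.46°
edge 0: e_0 = (-1.70, -1.37);  n_0 = (-0.6275, +0.7786)
edge 3: e_3 = (+0.78, +2.86);  n_3 = (+0.9648, -0.2631)
∠(n_0, n_3) = 144.12°
δ = |180° − 144.12°| = 35.88°
35.88° ≤ 2α = 48.46°  →  valid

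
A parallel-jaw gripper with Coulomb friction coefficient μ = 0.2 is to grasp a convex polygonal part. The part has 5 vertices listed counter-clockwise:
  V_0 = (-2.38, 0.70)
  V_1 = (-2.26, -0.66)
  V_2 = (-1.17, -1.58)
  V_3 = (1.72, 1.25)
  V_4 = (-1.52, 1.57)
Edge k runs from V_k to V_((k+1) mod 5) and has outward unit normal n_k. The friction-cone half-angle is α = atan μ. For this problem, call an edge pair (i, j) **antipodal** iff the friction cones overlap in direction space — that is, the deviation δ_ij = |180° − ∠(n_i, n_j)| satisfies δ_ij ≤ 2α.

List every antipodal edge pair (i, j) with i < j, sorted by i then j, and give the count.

count = 1; pairs: (2,4)

α = atan 0.2 = 11.31°;  2α = 22.62°
n_0 = (-0.9961, -0.0879)
n_1 = (-0.6450, -0.7642)
n_2 = (+0.6997, -0.7145)
n_3 = (+0.0983, +0.9952)
n_4 = (-0.7112, +0.7030)
  (0,1): δ = 135.21°  ·
  (0,2): δ = 50.64°  ·
  (0,3): δ = 79.32°  ·
  (0,4): δ = 130.29°  ·
  (1,2): δ = 95.44°  ·
  (1,3): δ = 34.53°  ·
  (1,4): δ = 85.50°  ·
  (2,3): δ = 50.04°  ·
  (2,4): δ = 0.93°  ✓
  (3,4): δ = 129.03°  ·
antipodal pairs: 1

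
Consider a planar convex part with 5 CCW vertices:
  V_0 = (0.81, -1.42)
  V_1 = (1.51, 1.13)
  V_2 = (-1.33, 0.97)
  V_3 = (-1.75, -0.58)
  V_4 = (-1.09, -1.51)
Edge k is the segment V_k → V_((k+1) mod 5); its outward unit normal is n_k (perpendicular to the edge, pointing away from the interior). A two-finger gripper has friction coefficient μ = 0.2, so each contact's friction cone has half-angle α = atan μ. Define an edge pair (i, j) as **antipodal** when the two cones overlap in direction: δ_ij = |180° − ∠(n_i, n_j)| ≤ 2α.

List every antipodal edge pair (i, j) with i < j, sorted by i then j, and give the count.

α = atan 0.2 = 11.31°;  2α = 22.62°
n_0 = (+0.9643, -0.2647)
n_1 = (-0.0562, +0.9984)
n_2 = (-0.9652, +0.2615)
n_3 = (-0.8155, -0.5787)
n_4 = (+0.0473, -0.9989)
  (0,1): δ = 71.43°  ·
  (0,2): δ = 0.19°  ✓
  (0,3): δ = 50.71°  ·
  (0,4): δ = 108.06°  ·
  (1,2): δ = 108.39°  ·
  (1,3): δ = 57.86°  ·
  (1,4): δ = 0.51°  ✓
  (2,3): δ = 129.48°  ·
  (2,4): δ = 72.13°  ·
  (3,4): δ = 122.65°  ·
antipodal pairs: 2

count = 2; pairs: (0,2), (1,4)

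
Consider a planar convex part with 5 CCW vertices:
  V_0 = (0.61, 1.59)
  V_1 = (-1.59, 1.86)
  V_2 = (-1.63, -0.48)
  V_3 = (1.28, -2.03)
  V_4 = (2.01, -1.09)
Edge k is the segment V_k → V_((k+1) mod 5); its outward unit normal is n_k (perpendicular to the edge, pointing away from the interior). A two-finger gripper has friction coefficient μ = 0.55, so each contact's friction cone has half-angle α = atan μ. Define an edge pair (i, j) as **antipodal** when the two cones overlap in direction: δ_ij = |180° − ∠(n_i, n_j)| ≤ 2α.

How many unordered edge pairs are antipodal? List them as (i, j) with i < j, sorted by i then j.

α = atan 0.55 = 28.81°;  2α = 57.62°
n_0 = (+0.1218, +0.9926)
n_1 = (-0.9999, +0.0171)
n_2 = (-0.4701, -0.8826)
n_3 = (+0.7898, -0.6134)
n_4 = (+0.8863, +0.4630)
  (0,1): δ = 83.98°  ·
  (0,2): δ = 21.05°  ✓
  (0,3): δ = 59.16°  ·
  (0,4): δ = 124.58°  ·
  (1,2): δ = 117.06°  ·
  (1,3): δ = 36.85°  ✓
  (1,4): δ = 28.56°  ✓
  (2,3): δ = 99.79°  ·
  (2,4): δ = 34.38°  ✓
  (3,4): δ = 114.59°  ·
antipodal pairs: 4

count = 4; pairs: (0,2), (1,3), (1,4), (2,4)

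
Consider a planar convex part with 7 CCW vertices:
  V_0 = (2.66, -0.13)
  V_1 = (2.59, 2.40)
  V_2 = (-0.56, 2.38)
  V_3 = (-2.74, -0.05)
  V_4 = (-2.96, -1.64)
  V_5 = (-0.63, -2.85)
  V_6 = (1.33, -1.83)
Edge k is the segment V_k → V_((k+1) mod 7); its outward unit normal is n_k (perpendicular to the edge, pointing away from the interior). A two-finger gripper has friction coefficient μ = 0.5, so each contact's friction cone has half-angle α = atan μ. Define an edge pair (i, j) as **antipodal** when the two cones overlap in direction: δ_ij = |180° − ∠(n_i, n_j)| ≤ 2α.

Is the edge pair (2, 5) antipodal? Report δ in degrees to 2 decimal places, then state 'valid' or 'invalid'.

α = atan 0.5 = 26.57°;  2α = 53.13°
edge 2: e_2 = (-2.18, -2.43);  n_2 = (-0.7444, +0.6678)
edge 5: e_5 = (+1.96, +1.02);  n_5 = (+0.4616, -0.8871)
∠(n_2, n_5) = 159.39°
δ = |180° − 159.39°| = 20.61°
20.61° ≤ 2α = 53.13°  →  valid

δ = 20.61°, valid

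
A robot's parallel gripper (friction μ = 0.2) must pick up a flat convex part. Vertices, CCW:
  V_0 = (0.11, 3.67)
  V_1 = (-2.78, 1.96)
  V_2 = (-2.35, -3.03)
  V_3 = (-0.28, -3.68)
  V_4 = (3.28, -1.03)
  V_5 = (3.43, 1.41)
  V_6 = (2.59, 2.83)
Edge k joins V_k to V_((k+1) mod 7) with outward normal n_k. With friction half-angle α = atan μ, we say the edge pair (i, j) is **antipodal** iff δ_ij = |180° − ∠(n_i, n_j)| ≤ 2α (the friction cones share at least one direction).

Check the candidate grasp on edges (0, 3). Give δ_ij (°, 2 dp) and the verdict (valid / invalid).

δ = 6.05°, valid

α = atan 0.2 = 11.31°;  2α = 22.62°
edge 0: e_0 = (-2.89, -1.71);  n_0 = (-0.5092, +0.8606)
edge 3: e_3 = (+3.56, +2.65);  n_3 = (+0.5971, -0.8022)
∠(n_0, n_3) = 173.95°
δ = |180° − 173.95°| = 6.05°
6.05° ≤ 2α = 22.62°  →  valid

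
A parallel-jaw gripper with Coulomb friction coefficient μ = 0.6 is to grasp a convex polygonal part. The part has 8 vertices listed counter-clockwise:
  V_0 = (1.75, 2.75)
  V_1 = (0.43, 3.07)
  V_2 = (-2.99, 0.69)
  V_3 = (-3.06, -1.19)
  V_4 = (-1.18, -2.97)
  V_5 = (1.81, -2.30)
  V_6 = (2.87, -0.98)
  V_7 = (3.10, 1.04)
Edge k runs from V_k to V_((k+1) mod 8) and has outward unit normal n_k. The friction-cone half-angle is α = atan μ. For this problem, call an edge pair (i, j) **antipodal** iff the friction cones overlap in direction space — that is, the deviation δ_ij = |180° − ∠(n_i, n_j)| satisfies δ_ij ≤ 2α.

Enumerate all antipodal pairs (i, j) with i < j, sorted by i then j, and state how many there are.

count = 10; pairs: (0,3), (0,4), (1,4), (1,5), (1,6), (2,5), (2,6), (2,7), (3,6), (3,7)

α = atan 0.6 = 30.96°;  2α = 61.93°
n_0 = (+0.2356, +0.9719)
n_1 = (-0.5712, +0.8208)
n_2 = (-0.9993, +0.0372)
n_3 = (-0.6875, -0.7262)
n_4 = (+0.2187, -0.9758)
n_5 = (+0.7797, -0.6261)
n_6 = (+0.9936, -0.1131)
n_7 = (+0.7849, +0.6196)
  (0,1): δ = 131.54°  ·
  (0,2): δ = 78.51°  ·
  (0,3): δ = 29.81°  ✓
  (0,4): δ = 26.26°  ✓
  (0,5): δ = 64.86°  ·
  (0,6): δ = 97.13°  ·
  (0,7): δ = 141.92°  ·
  (1,2): δ = 126.97°  ·
  (1,3): δ = 78.27°  ·
  (1,4): δ = 22.20°  ✓
  (1,5): δ = 16.40°  ✓
  (1,6): δ = 48.67°  ✓
  (1,7): δ = 93.46°  ·
  (2,3): δ = 131.30°  ·
  (2,4): δ = 75.24°  ·
  (2,5): δ = 36.63°  ✓
  (2,6): δ = 4.36°  ✓
  (2,7): δ = 40.42°  ✓
  (3,4): δ = 123.93°  ·
  (3,5): δ = 85.33°  ·
  (3,6): δ = 53.06°  ✓
  (3,7): δ = 8.27°  ✓
  (4,5): δ = 141.40°  ·
  (4,6): δ = 109.13°  ·
  (4,7): δ = 64.34°  ·
  (5,6): δ = 147.73°  ·
  (5,7): δ = 102.94°  ·
  (6,7): δ = 135.21°  ·
antipodal pairs: 10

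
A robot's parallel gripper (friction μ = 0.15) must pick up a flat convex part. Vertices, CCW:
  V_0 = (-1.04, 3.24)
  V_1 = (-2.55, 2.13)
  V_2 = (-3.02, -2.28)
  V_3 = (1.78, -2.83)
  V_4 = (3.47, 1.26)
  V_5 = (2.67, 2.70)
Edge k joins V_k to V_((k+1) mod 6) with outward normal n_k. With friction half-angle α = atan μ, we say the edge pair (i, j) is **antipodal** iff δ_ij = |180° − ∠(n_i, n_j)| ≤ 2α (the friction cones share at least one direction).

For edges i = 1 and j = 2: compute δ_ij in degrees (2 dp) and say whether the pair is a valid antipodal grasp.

α = atan 0.15 = 8.53°;  2α = 17.06°
edge 1: e_1 = (-0.47, -4.41);  n_1 = (-0.9944, +0.1060)
edge 2: e_2 = (+4.80, -0.55);  n_2 = (-0.1138, -0.9935)
∠(n_1, n_2) = 89.55°
δ = |180° − 89.55°| = 90.45°
90.45° > 2α = 17.06°  →  invalid

δ = 90.45°, invalid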